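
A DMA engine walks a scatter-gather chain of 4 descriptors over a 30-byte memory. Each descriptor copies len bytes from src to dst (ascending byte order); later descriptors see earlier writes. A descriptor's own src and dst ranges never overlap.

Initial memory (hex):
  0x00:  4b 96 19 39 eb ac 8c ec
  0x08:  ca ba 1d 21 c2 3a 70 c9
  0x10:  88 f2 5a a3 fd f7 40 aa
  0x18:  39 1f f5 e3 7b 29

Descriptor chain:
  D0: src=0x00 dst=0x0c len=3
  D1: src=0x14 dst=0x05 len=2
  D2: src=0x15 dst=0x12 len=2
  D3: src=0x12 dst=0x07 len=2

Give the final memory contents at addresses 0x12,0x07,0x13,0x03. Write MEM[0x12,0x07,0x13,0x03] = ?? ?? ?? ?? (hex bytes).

#0 dst[0x0c+3] := {0x4b,0x96,0x19}
#1 dst[0x05+2] := {0xfd,0xf7}
#2 dst[0x12+2] := {0xf7,0x40}
#3 dst[0x07+2] := {0xf7,0x40}
query mem[0x12]=0xf7, mem[0x07]=0xf7, mem[0x13]=0x40, mem[0x03]=0x39

MEM[0x12,0x07,0x13,0x03] = f7 f7 40 39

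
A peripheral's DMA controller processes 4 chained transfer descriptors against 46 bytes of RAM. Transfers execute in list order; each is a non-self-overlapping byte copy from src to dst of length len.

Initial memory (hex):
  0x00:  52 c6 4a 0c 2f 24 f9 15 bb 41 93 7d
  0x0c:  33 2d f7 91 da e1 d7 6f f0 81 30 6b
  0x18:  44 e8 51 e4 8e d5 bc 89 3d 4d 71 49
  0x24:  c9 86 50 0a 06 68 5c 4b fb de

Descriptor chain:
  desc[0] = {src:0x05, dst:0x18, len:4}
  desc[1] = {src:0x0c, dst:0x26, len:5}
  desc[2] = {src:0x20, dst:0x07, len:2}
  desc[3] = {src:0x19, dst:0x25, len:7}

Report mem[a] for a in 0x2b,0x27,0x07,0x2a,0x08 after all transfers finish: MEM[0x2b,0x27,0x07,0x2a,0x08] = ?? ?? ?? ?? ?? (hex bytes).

D0: mem[0x18..0x1b] <- [24 f9 15 bb]
D1: mem[0x26..0x2a] <- [33 2d f7 91 da]
D2: mem[0x07..0x08] <- [3d 4d]
D3: mem[0x25..0x2b] <- [f9 15 bb 8e d5 bc 89]
query mem[0x2b]=0x89, mem[0x27]=0xbb, mem[0x07]=0x3d, mem[0x2a]=0xbc, mem[0x08]=0x4d

MEM[0x2b,0x27,0x07,0x2a,0x08] = 89 bb 3d bc 4d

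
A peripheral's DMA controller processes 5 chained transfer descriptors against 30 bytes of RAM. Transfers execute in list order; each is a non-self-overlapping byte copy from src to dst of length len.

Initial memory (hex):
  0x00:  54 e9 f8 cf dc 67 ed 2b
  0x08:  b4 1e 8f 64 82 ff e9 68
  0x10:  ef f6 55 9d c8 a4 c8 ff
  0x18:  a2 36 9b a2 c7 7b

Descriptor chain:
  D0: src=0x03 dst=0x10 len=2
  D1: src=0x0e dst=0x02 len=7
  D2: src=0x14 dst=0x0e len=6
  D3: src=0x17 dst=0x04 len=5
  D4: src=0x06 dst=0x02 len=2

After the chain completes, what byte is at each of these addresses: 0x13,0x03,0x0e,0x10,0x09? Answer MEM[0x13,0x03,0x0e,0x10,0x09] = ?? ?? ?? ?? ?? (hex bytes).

#0 dst[0x10+2] := {0xcf,0xdc}
#1 dst[0x02+7] := {0xe9,0x68,0xcf,0xdc,0x55,0x9d,0xc8}
#2 dst[0x0e+6] := {0xc8,0xa4,0xc8,0xff,0xa2,0x36}
#3 dst[0x04+5] := {0xff,0xa2,0x36,0x9b,0xa2}
#4 dst[0x02+2] := {0x36,0x9b}
query mem[0x13]=0x36, mem[0x03]=0x9b, mem[0x0e]=0xc8, mem[0x10]=0xc8, mem[0x09]=0x1e

MEM[0x13,0x03,0x0e,0x10,0x09] = 36 9b c8 c8 1e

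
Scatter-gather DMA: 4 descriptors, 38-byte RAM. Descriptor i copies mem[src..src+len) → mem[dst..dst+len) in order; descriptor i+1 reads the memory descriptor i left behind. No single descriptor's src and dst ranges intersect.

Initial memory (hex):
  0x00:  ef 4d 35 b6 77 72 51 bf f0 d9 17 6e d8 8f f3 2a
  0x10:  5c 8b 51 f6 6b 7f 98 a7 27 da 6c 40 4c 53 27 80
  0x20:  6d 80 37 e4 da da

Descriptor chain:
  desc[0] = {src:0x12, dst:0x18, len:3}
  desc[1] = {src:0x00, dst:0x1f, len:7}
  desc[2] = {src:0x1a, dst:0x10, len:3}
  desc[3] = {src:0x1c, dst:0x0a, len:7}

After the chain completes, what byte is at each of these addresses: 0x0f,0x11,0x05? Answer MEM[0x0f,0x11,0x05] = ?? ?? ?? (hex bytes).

MEM[0x0f,0x11,0x05] = 35 40 72

  after D0: wrote 3B at 0x18 = 51f66b
  after D1: wrote 7B at 0x1f = ef4d35b6777251
  after D2: wrote 3B at 0x10 = 6b404c
  after D3: wrote 7B at 0x0a = 4c5327ef4d35b6
query mem[0x0f]=0x35, mem[0x11]=0x40, mem[0x05]=0x72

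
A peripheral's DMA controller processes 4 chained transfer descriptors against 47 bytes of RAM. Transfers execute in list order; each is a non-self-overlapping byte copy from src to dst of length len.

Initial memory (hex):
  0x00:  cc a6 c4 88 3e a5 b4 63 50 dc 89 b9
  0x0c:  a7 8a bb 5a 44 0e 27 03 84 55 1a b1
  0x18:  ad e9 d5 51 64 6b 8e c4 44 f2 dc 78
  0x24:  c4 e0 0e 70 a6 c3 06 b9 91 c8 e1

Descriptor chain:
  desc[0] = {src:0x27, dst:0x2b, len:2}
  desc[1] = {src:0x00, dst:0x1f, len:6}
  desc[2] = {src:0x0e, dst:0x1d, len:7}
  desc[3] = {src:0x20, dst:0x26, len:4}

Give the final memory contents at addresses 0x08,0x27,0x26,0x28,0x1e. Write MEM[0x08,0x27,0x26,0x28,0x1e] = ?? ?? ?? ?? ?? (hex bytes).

[0] 0x27->0x2b len=2 : 70 a6
[1] 0x00->0x1f len=6 : cc a6 c4 88 3e a5
[2] 0x0e->0x1d len=7 : bb 5a 44 0e 27 03 84
[3] 0x20->0x26 len=4 : 0e 27 03 84
query mem[0x08]=0x50, mem[0x27]=0x27, mem[0x26]=0x0e, mem[0x28]=0x03, mem[0x1e]=0x5a

MEM[0x08,0x27,0x26,0x28,0x1e] = 50 27 0e 03 5a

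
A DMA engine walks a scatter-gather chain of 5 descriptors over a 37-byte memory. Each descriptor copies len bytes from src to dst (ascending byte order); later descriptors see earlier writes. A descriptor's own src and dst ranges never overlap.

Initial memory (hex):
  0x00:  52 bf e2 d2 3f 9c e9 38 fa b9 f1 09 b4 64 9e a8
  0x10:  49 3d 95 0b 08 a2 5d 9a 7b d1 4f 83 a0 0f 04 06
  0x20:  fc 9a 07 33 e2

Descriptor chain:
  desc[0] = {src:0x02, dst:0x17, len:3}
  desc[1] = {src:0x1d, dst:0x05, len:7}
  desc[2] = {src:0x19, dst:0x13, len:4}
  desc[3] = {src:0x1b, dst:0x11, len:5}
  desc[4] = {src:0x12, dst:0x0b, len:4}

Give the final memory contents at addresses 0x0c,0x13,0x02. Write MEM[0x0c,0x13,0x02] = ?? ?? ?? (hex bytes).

MEM[0x0c,0x13,0x02] = 0f 0f e2

#0 dst[0x17+3] := {0xe2,0xd2,0x3f}
#1 dst[0x05+7] := {0x0f,0x04,0x06,0xfc,0x9a,0x07,0x33}
#2 dst[0x13+4] := {0x3f,0x4f,0x83,0xa0}
#3 dst[0x11+5] := {0x83,0xa0,0x0f,0x04,0x06}
#4 dst[0x0b+4] := {0xa0,0x0f,0x04,0x06}
query mem[0x0c]=0x0f, mem[0x13]=0x0f, mem[0x02]=0xe2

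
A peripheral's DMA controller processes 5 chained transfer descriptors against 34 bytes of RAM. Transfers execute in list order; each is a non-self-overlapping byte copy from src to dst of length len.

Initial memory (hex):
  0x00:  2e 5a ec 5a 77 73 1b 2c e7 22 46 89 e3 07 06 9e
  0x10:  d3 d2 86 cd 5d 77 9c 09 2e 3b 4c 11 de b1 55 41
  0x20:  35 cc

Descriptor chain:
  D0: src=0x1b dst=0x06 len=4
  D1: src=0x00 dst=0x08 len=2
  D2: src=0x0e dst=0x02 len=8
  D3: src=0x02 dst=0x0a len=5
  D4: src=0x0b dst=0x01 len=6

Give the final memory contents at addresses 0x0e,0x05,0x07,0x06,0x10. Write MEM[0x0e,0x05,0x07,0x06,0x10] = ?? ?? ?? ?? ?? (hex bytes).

MEM[0x0e,0x05,0x07,0x06,0x10] = 86 9e cd d3 d3

  after D0: wrote 4B at 0x06 = 11deb155
  after D1: wrote 2B at 0x08 = 2e5a
  after D2: wrote 8B at 0x02 = 069ed3d286cd5d77
  after D3: wrote 5B at 0x0a = 069ed3d286
  after D4: wrote 6B at 0x01 = 9ed3d2869ed3
query mem[0x0e]=0x86, mem[0x05]=0x9e, mem[0x07]=0xcd, mem[0x06]=0xd3, mem[0x10]=0xd3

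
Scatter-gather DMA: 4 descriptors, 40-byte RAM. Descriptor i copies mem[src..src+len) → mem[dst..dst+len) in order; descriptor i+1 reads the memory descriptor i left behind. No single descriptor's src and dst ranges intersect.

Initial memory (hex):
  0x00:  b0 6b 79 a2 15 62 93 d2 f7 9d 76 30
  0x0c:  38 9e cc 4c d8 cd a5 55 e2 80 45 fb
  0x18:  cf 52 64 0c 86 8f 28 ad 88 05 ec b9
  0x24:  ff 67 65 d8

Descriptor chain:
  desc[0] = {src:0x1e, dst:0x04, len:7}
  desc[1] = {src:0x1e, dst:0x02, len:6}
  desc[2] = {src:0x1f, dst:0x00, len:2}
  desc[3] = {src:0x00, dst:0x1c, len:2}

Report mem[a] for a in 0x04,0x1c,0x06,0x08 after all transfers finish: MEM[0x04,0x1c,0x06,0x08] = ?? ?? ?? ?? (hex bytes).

MEM[0x04,0x1c,0x06,0x08] = 88 ad ec ec

D0: mem[0x04..0x0a] <- [28 ad 88 05 ec b9 ff]
D1: mem[0x02..0x07] <- [28 ad 88 05 ec b9]
D2: mem[0x00..0x01] <- [ad 88]
D3: mem[0x1c..0x1d] <- [ad 88]
query mem[0x04]=0x88, mem[0x1c]=0xad, mem[0x06]=0xec, mem[0x08]=0xec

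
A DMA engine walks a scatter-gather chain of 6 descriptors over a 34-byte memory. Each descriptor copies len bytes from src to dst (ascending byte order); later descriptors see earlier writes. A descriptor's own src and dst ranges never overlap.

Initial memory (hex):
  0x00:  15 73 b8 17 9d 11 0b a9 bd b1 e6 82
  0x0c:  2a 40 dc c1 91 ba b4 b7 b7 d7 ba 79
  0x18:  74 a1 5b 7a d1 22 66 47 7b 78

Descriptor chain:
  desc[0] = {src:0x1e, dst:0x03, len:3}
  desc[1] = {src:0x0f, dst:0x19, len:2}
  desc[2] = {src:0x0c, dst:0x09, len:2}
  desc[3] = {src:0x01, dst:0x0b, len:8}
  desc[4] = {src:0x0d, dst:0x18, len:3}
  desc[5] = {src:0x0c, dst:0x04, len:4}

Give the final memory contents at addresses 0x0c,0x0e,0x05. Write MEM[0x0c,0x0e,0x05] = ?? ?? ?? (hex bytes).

  after D0: wrote 3B at 0x03 = 66477b
  after D1: wrote 2B at 0x19 = c191
  after D2: wrote 2B at 0x09 = 2a40
  after D3: wrote 8B at 0x0b = 73b866477b0ba9bd
  after D4: wrote 3B at 0x18 = 66477b
  after D5: wrote 4B at 0x04 = b866477b
query mem[0x0c]=0xb8, mem[0x0e]=0x47, mem[0x05]=0x66

MEM[0x0c,0x0e,0x05] = b8 47 66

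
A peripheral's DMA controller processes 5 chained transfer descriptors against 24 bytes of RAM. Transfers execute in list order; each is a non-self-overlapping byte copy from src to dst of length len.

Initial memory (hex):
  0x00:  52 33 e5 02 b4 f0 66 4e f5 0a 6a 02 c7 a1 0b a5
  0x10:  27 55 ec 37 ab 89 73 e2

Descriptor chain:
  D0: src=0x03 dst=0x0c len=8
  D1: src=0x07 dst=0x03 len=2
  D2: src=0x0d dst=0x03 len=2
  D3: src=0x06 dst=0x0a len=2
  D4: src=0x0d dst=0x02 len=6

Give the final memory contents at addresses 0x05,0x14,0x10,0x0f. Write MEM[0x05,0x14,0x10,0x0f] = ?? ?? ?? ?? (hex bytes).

#0 dst[0x0c+8] := {0x02,0xb4,0xf0,0x66,0x4e,0xf5,0x0a,0x6a}
#1 dst[0x03+2] := {0x4e,0xf5}
#2 dst[0x03+2] := {0xb4,0xf0}
#3 dst[0x0a+2] := {0x66,0x4e}
#4 dst[0x02+6] := {0xb4,0xf0,0x66,0x4e,0xf5,0x0a}
query mem[0x05]=0x4e, mem[0x14]=0xab, mem[0x10]=0x4e, mem[0x0f]=0x66

MEM[0x05,0x14,0x10,0x0f] = 4e ab 4e 66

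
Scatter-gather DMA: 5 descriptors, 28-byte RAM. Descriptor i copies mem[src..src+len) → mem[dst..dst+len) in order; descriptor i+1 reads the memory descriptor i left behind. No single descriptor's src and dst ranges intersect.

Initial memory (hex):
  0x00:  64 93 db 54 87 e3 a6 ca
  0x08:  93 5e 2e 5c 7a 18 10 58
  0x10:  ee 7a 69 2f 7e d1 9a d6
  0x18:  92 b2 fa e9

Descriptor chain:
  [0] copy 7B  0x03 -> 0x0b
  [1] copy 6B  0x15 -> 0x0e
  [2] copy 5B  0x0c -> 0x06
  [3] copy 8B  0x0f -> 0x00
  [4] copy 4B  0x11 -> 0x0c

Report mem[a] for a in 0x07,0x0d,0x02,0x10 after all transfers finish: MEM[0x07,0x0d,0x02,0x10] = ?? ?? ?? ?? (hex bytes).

  after D0: wrote 7B at 0x0b = 5487e3a6ca935e
  after D1: wrote 6B at 0x0e = d19ad692b2fa
  after D2: wrote 5B at 0x06 = 87e3d19ad6
  after D3: wrote 8B at 0x00 = 9ad692b2fa7ed19a
  after D4: wrote 4B at 0x0c = 92b2fa7e
query mem[0x07]=0x9a, mem[0x0d]=0xb2, mem[0x02]=0x92, mem[0x10]=0xd6

MEM[0x07,0x0d,0x02,0x10] = 9a b2 92 d6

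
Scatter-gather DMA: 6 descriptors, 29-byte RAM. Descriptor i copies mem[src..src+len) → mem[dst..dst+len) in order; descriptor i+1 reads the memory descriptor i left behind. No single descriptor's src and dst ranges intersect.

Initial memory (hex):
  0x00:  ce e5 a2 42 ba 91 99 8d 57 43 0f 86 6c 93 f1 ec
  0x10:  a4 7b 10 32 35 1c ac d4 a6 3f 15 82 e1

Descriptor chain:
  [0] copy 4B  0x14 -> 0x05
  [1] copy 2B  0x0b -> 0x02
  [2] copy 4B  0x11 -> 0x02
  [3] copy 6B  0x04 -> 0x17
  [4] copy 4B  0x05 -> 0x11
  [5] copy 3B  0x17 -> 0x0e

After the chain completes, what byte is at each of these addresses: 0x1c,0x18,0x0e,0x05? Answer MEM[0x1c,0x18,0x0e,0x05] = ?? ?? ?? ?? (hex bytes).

#0 dst[0x05+4] := {0x35,0x1c,0xac,0xd4}
#1 dst[0x02+2] := {0x86,0x6c}
#2 dst[0x02+4] := {0x7b,0x10,0x32,0x35}
#3 dst[0x17+6] := {0x32,0x35,0x1c,0xac,0xd4,0x43}
#4 dst[0x11+4] := {0x35,0x1c,0xac,0xd4}
#5 dst[0x0e+3] := {0x32,0x35,0x1c}
query mem[0x1c]=0x43, mem[0x18]=0x35, mem[0x0e]=0x32, mem[0x05]=0x35

MEM[0x1c,0x18,0x0e,0x05] = 43 35 32 35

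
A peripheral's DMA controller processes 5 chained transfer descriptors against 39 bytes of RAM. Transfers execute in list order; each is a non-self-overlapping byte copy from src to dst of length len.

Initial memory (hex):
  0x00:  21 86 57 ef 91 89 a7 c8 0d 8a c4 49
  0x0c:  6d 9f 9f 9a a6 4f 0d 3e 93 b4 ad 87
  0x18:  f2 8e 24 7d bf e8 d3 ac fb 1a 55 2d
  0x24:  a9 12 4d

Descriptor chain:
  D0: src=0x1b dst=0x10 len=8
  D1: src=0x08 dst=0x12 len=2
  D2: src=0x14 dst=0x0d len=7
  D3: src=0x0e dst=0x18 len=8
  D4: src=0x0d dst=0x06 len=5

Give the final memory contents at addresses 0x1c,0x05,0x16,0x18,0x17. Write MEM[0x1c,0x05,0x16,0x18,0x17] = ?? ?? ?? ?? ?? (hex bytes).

  after D0: wrote 8B at 0x10 = 7dbfe8d3acfb1a55
  after D1: wrote 2B at 0x12 = 0d8a
  after D2: wrote 7B at 0x0d = acfb1a55f28e24
  after D3: wrote 8B at 0x18 = fb1a55f28e24acfb
  after D4: wrote 5B at 0x06 = acfb1a55f2
query mem[0x1c]=0x8e, mem[0x05]=0x89, mem[0x16]=0x1a, mem[0x18]=0xfb, mem[0x17]=0x55

MEM[0x1c,0x05,0x16,0x18,0x17] = 8e 89 1a fb 55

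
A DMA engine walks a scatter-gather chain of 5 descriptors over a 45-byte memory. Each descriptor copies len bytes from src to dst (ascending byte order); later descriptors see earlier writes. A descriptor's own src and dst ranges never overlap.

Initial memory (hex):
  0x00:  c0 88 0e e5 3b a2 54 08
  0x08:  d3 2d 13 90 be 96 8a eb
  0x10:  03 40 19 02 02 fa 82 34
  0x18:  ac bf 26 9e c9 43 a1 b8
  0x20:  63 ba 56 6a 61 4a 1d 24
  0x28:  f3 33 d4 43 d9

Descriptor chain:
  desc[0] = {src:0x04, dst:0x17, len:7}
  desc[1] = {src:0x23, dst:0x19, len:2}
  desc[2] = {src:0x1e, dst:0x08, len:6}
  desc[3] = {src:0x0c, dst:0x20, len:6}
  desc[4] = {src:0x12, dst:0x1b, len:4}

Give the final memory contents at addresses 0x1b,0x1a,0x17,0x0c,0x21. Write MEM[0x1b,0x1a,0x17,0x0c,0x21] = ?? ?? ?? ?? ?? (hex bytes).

  after D0: wrote 7B at 0x17 = 3ba25408d32d13
  after D1: wrote 2B at 0x19 = 6a61
  after D2: wrote 6B at 0x08 = a1b863ba566a
  after D3: wrote 6B at 0x20 = 566a8aeb0340
  after D4: wrote 4B at 0x1b = 190202fa
query mem[0x1b]=0x19, mem[0x1a]=0x61, mem[0x17]=0x3b, mem[0x0c]=0x56, mem[0x21]=0x6a

MEM[0x1b,0x1a,0x17,0x0c,0x21] = 19 61 3b 56 6a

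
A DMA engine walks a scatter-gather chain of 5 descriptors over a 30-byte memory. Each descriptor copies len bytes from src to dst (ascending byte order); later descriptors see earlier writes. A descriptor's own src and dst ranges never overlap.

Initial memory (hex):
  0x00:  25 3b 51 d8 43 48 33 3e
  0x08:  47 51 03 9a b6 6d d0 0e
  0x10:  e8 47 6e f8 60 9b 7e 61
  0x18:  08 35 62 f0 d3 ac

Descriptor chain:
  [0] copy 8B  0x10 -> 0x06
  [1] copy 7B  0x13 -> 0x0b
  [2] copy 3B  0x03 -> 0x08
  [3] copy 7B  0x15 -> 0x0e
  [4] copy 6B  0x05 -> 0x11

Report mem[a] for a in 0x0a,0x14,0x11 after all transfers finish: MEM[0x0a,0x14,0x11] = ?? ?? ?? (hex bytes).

#0 dst[0x06+8] := {0xe8,0x47,0x6e,0xf8,0x60,0x9b,0x7e,0x61}
#1 dst[0x0b+7] := {0xf8,0x60,0x9b,0x7e,0x61,0x08,0x35}
#2 dst[0x08+3] := {0xd8,0x43,0x48}
#3 dst[0x0e+7] := {0x9b,0x7e,0x61,0x08,0x35,0x62,0xf0}
#4 dst[0x11+6] := {0x48,0xe8,0x47,0xd8,0x43,0x48}
query mem[0x0a]=0x48, mem[0x14]=0xd8, mem[0x11]=0x48

MEM[0x0a,0x14,0x11] = 48 d8 48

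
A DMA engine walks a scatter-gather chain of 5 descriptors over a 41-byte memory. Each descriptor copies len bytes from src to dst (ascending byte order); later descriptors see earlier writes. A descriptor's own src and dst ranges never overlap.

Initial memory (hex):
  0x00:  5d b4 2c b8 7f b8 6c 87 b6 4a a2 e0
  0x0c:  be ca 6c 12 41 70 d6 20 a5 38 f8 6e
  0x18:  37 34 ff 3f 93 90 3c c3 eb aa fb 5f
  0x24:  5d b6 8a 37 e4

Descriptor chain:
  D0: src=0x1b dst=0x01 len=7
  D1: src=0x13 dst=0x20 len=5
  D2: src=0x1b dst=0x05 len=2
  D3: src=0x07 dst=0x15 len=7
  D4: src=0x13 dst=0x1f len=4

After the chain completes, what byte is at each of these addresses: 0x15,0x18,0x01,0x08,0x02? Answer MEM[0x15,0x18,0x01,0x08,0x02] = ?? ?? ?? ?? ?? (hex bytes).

#0 dst[0x01+7] := {0x3f,0x93,0x90,0x3c,0xc3,0xeb,0xaa}
#1 dst[0x20+5] := {0x20,0xa5,0x38,0xf8,0x6e}
#2 dst[0x05+2] := {0x3f,0x93}
#3 dst[0x15+7] := {0xaa,0xb6,0x4a,0xa2,0xe0,0xbe,0xca}
#4 dst[0x1f+4] := {0x20,0xa5,0xaa,0xb6}
query mem[0x15]=0xaa, mem[0x18]=0xa2, mem[0x01]=0x3f, mem[0x08]=0xb6, mem[0x02]=0x93

MEM[0x15,0x18,0x01,0x08,0x02] = aa a2 3f b6 93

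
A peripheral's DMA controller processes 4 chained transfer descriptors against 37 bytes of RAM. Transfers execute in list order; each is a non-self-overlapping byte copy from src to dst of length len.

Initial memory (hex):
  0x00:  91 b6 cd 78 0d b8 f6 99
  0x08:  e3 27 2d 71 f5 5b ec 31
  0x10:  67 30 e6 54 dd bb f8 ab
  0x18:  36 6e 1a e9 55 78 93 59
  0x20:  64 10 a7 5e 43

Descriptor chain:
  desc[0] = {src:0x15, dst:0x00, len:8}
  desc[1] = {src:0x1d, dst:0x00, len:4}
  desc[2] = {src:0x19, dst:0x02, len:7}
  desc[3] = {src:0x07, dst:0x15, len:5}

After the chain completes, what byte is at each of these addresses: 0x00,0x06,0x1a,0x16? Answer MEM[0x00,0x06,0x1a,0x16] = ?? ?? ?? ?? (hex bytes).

MEM[0x00,0x06,0x1a,0x16] = 78 78 1a 59

#0 dst[0x00+8] := {0xbb,0xf8,0xab,0x36,0x6e,0x1a,0xe9,0x55}
#1 dst[0x00+4] := {0x78,0x93,0x59,0x64}
#2 dst[0x02+7] := {0x6e,0x1a,0xe9,0x55,0x78,0x93,0x59}
#3 dst[0x15+5] := {0x93,0x59,0x27,0x2d,0x71}
query mem[0x00]=0x78, mem[0x06]=0x78, mem[0x1a]=0x1a, mem[0x16]=0x59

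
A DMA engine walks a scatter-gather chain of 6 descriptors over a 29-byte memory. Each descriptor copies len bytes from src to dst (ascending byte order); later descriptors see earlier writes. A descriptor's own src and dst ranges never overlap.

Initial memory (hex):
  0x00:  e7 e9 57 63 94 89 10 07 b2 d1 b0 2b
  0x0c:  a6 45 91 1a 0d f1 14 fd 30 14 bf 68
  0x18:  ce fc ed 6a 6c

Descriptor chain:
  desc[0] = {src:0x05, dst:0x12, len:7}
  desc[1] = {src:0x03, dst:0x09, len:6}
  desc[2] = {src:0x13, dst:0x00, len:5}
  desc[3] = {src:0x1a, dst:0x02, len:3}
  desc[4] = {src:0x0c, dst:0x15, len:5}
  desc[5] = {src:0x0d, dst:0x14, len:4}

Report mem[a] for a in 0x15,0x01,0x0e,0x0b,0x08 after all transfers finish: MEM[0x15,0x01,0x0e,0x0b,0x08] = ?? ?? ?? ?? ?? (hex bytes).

MEM[0x15,0x01,0x0e,0x0b,0x08] = b2 07 b2 89 b2

D0: mem[0x12..0x18] <- [89 10 07 b2 d1 b0 2b]
D1: mem[0x09..0x0e] <- [63 94 89 10 07 b2]
D2: mem[0x00..0x04] <- [10 07 b2 d1 b0]
D3: mem[0x02..0x04] <- [ed 6a 6c]
D4: mem[0x15..0x19] <- [10 07 b2 1a 0d]
D5: mem[0x14..0x17] <- [07 b2 1a 0d]
query mem[0x15]=0xb2, mem[0x01]=0x07, mem[0x0e]=0xb2, mem[0x0b]=0x89, mem[0x08]=0xb2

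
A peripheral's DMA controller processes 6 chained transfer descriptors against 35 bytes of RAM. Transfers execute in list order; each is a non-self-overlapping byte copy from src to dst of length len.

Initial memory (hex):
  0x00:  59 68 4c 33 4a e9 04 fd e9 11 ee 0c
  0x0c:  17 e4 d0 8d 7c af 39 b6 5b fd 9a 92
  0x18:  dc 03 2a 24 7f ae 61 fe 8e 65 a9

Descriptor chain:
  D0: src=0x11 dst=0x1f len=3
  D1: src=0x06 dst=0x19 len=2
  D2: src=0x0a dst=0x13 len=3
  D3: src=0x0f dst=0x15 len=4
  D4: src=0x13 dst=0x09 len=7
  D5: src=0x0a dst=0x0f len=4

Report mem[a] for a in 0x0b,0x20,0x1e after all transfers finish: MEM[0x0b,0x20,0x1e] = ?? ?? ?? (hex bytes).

MEM[0x0b,0x20,0x1e] = 8d 39 61

#0 dst[0x1f+3] := {0xaf,0x39,0xb6}
#1 dst[0x19+2] := {0x04,0xfd}
#2 dst[0x13+3] := {0xee,0x0c,0x17}
#3 dst[0x15+4] := {0x8d,0x7c,0xaf,0x39}
#4 dst[0x09+7] := {0xee,0x0c,0x8d,0x7c,0xaf,0x39,0x04}
#5 dst[0x0f+4] := {0x0c,0x8d,0x7c,0xaf}
query mem[0x0b]=0x8d, mem[0x20]=0x39, mem[0x1e]=0x61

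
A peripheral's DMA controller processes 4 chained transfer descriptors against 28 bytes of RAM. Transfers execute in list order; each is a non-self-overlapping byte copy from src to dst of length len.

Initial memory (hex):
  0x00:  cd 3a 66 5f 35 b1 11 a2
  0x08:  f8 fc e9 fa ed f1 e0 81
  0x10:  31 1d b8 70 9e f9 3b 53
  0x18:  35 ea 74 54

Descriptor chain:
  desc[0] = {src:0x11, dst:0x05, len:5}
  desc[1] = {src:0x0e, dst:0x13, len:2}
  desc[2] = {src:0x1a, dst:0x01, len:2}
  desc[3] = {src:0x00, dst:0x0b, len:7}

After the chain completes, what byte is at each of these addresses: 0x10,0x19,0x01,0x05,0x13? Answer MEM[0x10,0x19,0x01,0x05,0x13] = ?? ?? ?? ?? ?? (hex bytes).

#0 dst[0x05+5] := {0x1d,0xb8,0x70,0x9e,0xf9}
#1 dst[0x13+2] := {0xe0,0x81}
#2 dst[0x01+2] := {0x74,0x54}
#3 dst[0x0b+7] := {0xcd,0x74,0x54,0x5f,0x35,0x1d,0xb8}
query mem[0x10]=0x1d, mem[0x19]=0xea, mem[0x01]=0x74, mem[0x05]=0x1d, mem[0x13]=0xe0

MEM[0x10,0x19,0x01,0x05,0x13] = 1d ea 74 1d e0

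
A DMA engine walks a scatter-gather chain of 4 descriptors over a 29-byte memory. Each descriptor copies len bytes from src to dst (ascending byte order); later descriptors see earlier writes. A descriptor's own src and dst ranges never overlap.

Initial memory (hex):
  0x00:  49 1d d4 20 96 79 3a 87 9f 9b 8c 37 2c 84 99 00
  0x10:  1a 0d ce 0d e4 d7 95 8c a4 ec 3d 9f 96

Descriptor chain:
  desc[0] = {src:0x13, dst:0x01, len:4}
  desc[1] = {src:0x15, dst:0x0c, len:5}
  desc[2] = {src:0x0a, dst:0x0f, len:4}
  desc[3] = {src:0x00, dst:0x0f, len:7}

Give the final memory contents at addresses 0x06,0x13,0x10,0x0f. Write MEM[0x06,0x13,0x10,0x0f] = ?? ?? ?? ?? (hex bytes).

MEM[0x06,0x13,0x10,0x0f] = 3a 95 0d 49

  after D0: wrote 4B at 0x01 = 0de4d795
  after D1: wrote 5B at 0x0c = d7958ca4ec
  after D2: wrote 4B at 0x0f = 8c37d795
  after D3: wrote 7B at 0x0f = 490de4d795793a
query mem[0x06]=0x3a, mem[0x13]=0x95, mem[0x10]=0x0d, mem[0x0f]=0x49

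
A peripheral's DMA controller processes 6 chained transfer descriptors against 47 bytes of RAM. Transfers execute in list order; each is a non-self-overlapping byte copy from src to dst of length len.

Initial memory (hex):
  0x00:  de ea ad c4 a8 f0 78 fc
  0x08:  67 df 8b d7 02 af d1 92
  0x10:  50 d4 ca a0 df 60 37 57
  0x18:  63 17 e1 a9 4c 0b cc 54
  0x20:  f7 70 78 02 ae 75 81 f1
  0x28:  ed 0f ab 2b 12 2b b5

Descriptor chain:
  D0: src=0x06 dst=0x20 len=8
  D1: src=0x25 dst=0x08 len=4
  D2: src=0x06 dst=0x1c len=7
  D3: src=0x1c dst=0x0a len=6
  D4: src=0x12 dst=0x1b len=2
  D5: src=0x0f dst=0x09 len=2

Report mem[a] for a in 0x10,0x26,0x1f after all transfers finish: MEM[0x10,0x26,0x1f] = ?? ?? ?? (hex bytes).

MEM[0x10,0x26,0x1f] = 50 02 02

#0 dst[0x20+8] := {0x78,0xfc,0x67,0xdf,0x8b,0xd7,0x02,0xaf}
#1 dst[0x08+4] := {0xd7,0x02,0xaf,0xed}
#2 dst[0x1c+7] := {0x78,0xfc,0xd7,0x02,0xaf,0xed,0x02}
#3 dst[0x0a+6] := {0x78,0xfc,0xd7,0x02,0xaf,0xed}
#4 dst[0x1b+2] := {0xca,0xa0}
#5 dst[0x09+2] := {0xed,0x50}
query mem[0x10]=0x50, mem[0x26]=0x02, mem[0x1f]=0x02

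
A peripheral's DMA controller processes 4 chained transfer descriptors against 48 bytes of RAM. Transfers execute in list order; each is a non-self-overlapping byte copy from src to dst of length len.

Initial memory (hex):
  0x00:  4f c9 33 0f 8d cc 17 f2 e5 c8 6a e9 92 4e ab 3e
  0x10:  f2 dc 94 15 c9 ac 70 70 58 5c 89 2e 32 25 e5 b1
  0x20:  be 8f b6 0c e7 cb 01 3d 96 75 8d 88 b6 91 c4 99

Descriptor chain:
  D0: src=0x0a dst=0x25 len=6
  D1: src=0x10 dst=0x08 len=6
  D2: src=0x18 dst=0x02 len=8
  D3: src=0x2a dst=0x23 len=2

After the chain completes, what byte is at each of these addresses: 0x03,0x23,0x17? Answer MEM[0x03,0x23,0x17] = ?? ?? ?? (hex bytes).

  after D0: wrote 6B at 0x25 = 6ae9924eab3e
  after D1: wrote 6B at 0x08 = f2dc9415c9ac
  after D2: wrote 8B at 0x02 = 585c892e3225e5b1
  after D3: wrote 2B at 0x23 = 3e88
query mem[0x03]=0x5c, mem[0x23]=0x3e, mem[0x17]=0x70

MEM[0x03,0x23,0x17] = 5c 3e 70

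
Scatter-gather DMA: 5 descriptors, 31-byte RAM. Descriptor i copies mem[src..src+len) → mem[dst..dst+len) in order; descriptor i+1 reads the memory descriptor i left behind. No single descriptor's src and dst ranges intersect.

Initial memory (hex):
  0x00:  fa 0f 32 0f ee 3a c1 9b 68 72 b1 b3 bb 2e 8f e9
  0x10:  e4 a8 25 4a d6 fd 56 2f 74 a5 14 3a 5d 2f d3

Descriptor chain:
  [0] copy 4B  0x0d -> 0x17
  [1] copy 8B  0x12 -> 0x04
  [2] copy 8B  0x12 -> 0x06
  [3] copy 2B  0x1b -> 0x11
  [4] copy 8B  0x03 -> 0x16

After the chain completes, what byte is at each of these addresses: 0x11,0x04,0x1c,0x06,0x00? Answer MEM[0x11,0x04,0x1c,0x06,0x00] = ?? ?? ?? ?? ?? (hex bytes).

MEM[0x11,0x04,0x1c,0x06,0x00] = 3a 25 fd 25 fa

  after D0: wrote 4B at 0x17 = 2e8fe9e4
  after D1: wrote 8B at 0x04 = 254ad6fd562e8fe9
  after D2: wrote 8B at 0x06 = 254ad6fd562e8fe9
  after D3: wrote 2B at 0x11 = 3a5d
  after D4: wrote 8B at 0x16 = 0f254a254ad6fd56
query mem[0x11]=0x3a, mem[0x04]=0x25, mem[0x1c]=0xfd, mem[0x06]=0x25, mem[0x00]=0xfa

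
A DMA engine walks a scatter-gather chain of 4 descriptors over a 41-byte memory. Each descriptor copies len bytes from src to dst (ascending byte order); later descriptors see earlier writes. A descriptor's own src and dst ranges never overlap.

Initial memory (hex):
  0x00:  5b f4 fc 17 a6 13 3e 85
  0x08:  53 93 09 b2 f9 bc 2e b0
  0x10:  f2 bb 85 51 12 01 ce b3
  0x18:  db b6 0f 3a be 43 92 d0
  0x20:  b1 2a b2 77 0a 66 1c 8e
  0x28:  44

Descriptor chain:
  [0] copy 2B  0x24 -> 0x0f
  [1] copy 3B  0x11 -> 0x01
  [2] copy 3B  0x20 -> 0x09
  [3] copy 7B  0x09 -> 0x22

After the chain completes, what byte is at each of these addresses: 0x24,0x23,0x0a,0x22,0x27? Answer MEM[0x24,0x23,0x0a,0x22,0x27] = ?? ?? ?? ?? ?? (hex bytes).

MEM[0x24,0x23,0x0a,0x22,0x27] = b2 2a 2a b1 2e

#0 dst[0x0f+2] := {0x0a,0x66}
#1 dst[0x01+3] := {0xbb,0x85,0x51}
#2 dst[0x09+3] := {0xb1,0x2a,0xb2}
#3 dst[0x22+7] := {0xb1,0x2a,0xb2,0xf9,0xbc,0x2e,0x0a}
query mem[0x24]=0xb2, mem[0x23]=0x2a, mem[0x0a]=0x2a, mem[0x22]=0xb1, mem[0x27]=0x2e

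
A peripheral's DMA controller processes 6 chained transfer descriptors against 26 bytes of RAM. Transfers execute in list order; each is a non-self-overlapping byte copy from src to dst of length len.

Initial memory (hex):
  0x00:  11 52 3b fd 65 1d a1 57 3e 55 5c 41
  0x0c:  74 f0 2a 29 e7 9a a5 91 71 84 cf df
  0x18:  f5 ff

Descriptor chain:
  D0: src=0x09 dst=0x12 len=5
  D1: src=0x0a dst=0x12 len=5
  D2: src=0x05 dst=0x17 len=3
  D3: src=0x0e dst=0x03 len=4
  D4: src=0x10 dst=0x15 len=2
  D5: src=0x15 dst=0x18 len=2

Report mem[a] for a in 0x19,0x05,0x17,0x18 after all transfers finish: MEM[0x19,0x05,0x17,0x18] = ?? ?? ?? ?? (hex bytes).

[0] 0x09->0x12 len=5 : 55 5c 41 74 f0
[1] 0x0a->0x12 len=5 : 5c 41 74 f0 2a
[2] 0x05->0x17 len=3 : 1d a1 57
[3] 0x0e->0x03 len=4 : 2a 29 e7 9a
[4] 0x10->0x15 len=2 : e7 9a
[5] 0x15->0x18 len=2 : e7 9a
query mem[0x19]=0x9a, mem[0x05]=0xe7, mem[0x17]=0x1d, mem[0x18]=0xe7

MEM[0x19,0x05,0x17,0x18] = 9a e7 1d e7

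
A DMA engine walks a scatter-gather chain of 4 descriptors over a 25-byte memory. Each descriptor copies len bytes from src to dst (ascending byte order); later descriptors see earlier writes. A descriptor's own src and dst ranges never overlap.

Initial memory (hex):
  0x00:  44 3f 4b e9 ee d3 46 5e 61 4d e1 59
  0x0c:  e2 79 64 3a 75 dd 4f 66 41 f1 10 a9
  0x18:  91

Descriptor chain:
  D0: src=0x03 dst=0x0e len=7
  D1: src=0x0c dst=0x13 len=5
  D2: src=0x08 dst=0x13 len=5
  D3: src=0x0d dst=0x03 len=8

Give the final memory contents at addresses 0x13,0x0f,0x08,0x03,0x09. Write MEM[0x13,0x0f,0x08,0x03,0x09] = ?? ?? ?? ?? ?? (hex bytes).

  after D0: wrote 7B at 0x0e = e9eed3465e614d
  after D1: wrote 5B at 0x13 = e279e9eed3
  after D2: wrote 5B at 0x13 = 614de159e2
  after D3: wrote 8B at 0x03 = 79e9eed3465e614d
query mem[0x13]=0x61, mem[0x0f]=0xee, mem[0x08]=0x5e, mem[0x03]=0x79, mem[0x09]=0x61

MEM[0x13,0x0f,0x08,0x03,0x09] = 61 ee 5e 79 61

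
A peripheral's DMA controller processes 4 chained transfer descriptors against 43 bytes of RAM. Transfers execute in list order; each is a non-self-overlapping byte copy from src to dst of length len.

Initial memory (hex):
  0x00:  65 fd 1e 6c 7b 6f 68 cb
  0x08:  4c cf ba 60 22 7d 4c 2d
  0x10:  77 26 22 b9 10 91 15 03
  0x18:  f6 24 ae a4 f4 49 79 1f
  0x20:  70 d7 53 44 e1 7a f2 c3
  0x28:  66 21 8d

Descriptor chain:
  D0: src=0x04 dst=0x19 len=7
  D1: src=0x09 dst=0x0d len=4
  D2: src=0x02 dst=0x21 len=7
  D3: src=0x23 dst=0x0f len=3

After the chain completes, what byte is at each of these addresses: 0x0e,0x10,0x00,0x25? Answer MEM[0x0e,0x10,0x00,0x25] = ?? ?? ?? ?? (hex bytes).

MEM[0x0e,0x10,0x00,0x25] = ba 6f 65 68

[0] 0x04->0x19 len=7 : 7b 6f 68 cb 4c cf ba
[1] 0x09->0x0d len=4 : cf ba 60 22
[2] 0x02->0x21 len=7 : 1e 6c 7b 6f 68 cb 4c
[3] 0x23->0x0f len=3 : 7b 6f 68
query mem[0x0e]=0xba, mem[0x10]=0x6f, mem[0x00]=0x65, mem[0x25]=0x68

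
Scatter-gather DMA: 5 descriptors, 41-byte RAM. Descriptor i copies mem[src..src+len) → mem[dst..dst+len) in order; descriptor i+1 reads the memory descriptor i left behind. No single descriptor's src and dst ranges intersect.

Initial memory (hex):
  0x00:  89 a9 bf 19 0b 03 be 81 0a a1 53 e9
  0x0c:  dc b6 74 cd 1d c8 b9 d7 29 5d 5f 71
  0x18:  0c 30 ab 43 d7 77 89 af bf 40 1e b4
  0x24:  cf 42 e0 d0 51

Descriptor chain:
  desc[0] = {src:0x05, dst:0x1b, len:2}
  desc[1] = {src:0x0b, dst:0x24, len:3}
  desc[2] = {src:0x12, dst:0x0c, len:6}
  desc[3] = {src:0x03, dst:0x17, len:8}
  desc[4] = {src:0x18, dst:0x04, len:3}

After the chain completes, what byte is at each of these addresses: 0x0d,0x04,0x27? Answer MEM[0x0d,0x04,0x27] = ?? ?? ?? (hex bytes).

[0] 0x05->0x1b len=2 : 03 be
[1] 0x0b->0x24 len=3 : e9 dc b6
[2] 0x12->0x0c len=6 : b9 d7 29 5d 5f 71
[3] 0x03->0x17 len=8 : 19 0b 03 be 81 0a a1 53
[4] 0x18->0x04 len=3 : 0b 03 be
query mem[0x0d]=0xd7, mem[0x04]=0x0b, mem[0x27]=0xd0

MEM[0x0d,0x04,0x27] = d7 0b d0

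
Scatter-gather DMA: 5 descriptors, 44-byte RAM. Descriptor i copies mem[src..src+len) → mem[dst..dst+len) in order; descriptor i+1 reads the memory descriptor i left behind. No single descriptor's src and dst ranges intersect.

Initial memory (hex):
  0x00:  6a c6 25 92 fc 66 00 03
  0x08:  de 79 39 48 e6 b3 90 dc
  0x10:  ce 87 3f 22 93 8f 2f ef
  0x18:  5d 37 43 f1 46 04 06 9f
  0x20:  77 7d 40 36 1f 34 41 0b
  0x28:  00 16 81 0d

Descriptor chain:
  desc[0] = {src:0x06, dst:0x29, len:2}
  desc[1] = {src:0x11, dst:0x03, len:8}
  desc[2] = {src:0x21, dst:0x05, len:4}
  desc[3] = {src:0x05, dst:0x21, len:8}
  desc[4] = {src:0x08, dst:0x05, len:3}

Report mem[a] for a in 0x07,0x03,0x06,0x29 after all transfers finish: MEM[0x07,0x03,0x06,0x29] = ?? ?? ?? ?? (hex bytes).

D0: mem[0x29..0x2a] <- [00 03]
D1: mem[0x03..0x0a] <- [87 3f 22 93 8f 2f ef 5d]
D2: mem[0x05..0x08] <- [7d 40 36 1f]
D3: mem[0x21..0x28] <- [7d 40 36 1f ef 5d 48 e6]
D4: mem[0x05..0x07] <- [1f ef 5d]
query mem[0x07]=0x5d, mem[0x03]=0x87, mem[0x06]=0xef, mem[0x29]=0x00

MEM[0x07,0x03,0x06,0x29] = 5d 87 ef 00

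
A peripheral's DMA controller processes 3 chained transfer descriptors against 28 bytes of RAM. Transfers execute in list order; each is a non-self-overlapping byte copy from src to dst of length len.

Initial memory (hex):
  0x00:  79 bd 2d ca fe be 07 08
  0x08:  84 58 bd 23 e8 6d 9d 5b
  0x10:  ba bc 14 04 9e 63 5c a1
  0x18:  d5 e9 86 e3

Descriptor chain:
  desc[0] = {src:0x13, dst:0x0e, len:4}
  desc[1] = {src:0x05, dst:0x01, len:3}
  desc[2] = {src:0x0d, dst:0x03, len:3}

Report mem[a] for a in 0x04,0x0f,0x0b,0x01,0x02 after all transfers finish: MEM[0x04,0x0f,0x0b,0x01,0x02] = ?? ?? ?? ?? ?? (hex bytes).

MEM[0x04,0x0f,0x0b,0x01,0x02] = 04 9e 23 be 07

D0: mem[0x0e..0x11] <- [04 9e 63 5c]
D1: mem[0x01..0x03] <- [be 07 08]
D2: mem[0x03..0x05] <- [6d 04 9e]
query mem[0x04]=0x04, mem[0x0f]=0x9e, mem[0x0b]=0x23, mem[0x01]=0xbe, mem[0x02]=0x07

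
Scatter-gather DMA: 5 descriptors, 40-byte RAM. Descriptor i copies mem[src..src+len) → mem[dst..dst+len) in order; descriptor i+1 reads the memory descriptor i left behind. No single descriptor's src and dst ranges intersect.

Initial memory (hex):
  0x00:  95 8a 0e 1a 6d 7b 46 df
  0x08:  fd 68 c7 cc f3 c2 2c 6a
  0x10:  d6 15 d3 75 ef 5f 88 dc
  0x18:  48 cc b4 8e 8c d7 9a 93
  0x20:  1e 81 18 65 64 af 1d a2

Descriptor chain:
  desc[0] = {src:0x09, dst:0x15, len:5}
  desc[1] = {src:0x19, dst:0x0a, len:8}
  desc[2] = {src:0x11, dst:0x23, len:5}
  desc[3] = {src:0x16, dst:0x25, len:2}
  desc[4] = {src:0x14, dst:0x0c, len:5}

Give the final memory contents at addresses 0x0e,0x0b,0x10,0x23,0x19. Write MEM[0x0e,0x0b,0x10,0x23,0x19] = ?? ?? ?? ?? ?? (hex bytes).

  after D0: wrote 5B at 0x15 = 68c7ccf3c2
  after D1: wrote 8B at 0x0a = c2b48e8cd79a931e
  after D2: wrote 5B at 0x23 = 1ed375ef68
  after D3: wrote 2B at 0x25 = c7cc
  after D4: wrote 5B at 0x0c = ef68c7ccf3
query mem[0x0e]=0xc7, mem[0x0b]=0xb4, mem[0x10]=0xf3, mem[0x23]=0x1e, mem[0x19]=0xc2

MEM[0x0e,0x0b,0x10,0x23,0x19] = c7 b4 f3 1e c2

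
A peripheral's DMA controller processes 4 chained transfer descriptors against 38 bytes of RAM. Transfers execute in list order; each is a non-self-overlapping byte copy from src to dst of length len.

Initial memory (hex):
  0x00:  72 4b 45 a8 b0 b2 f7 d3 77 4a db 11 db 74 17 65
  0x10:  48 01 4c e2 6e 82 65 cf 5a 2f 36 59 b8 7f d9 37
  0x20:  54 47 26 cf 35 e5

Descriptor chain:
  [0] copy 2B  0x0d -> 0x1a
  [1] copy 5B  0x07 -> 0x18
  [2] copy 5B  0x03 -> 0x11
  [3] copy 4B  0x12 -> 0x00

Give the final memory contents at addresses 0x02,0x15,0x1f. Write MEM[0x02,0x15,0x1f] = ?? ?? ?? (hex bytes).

D0: mem[0x1a..0x1b] <- [74 17]
D1: mem[0x18..0x1c] <- [d3 77 4a db 11]
D2: mem[0x11..0x15] <- [a8 b0 b2 f7 d3]
D3: mem[0x00..0x03] <- [b0 b2 f7 d3]
query mem[0x02]=0xf7, mem[0x15]=0xd3, mem[0x1f]=0x37

MEM[0x02,0x15,0x1f] = f7 d3 37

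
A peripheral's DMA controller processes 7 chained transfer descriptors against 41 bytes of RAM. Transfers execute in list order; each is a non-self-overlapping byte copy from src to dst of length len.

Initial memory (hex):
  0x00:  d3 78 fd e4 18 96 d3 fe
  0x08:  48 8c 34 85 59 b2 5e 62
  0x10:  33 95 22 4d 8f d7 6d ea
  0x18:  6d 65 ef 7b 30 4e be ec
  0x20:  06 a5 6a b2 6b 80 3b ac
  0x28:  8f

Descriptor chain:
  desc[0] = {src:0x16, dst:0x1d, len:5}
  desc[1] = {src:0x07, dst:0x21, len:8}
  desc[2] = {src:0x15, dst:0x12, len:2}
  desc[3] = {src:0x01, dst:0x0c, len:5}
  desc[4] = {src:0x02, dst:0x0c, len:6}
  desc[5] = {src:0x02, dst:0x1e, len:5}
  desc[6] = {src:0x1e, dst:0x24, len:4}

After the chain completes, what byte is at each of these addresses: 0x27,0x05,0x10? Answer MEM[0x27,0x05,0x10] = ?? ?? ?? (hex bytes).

MEM[0x27,0x05,0x10] = 96 96 d3

  after D0: wrote 5B at 0x1d = 6dea6d65ef
  after D1: wrote 8B at 0x21 = fe488c348559b25e
  after D2: wrote 2B at 0x12 = d76d
  after D3: wrote 5B at 0x0c = 78fde41896
  after D4: wrote 6B at 0x0c = fde41896d3fe
  after D5: wrote 5B at 0x1e = fde41896d3
  after D6: wrote 4B at 0x24 = fde41896
query mem[0x27]=0x96, mem[0x05]=0x96, mem[0x10]=0xd3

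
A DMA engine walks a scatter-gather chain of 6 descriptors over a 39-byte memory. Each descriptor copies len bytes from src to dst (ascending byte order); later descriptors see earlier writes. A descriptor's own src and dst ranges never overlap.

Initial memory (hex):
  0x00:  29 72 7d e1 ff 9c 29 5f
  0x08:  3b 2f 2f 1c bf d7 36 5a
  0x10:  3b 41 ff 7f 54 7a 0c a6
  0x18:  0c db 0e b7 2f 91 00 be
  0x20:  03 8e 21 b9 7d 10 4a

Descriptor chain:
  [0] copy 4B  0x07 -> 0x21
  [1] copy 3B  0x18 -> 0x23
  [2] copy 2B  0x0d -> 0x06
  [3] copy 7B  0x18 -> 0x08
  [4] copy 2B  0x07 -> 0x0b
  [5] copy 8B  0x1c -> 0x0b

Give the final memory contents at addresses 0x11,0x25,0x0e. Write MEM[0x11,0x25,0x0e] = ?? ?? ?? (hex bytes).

MEM[0x11,0x25,0x0e] = 3b 0e be

D0: mem[0x21..0x24] <- [5f 3b 2f 2f]
D1: mem[0x23..0x25] <- [0c db 0e]
D2: mem[0x06..0x07] <- [d7 36]
D3: mem[0x08..0x0e] <- [0c db 0e b7 2f 91 00]
D4: mem[0x0b..0x0c] <- [36 0c]
D5: mem[0x0b..0x12] <- [2f 91 00 be 03 5f 3b 0c]
query mem[0x11]=0x3b, mem[0x25]=0x0e, mem[0x0e]=0xbe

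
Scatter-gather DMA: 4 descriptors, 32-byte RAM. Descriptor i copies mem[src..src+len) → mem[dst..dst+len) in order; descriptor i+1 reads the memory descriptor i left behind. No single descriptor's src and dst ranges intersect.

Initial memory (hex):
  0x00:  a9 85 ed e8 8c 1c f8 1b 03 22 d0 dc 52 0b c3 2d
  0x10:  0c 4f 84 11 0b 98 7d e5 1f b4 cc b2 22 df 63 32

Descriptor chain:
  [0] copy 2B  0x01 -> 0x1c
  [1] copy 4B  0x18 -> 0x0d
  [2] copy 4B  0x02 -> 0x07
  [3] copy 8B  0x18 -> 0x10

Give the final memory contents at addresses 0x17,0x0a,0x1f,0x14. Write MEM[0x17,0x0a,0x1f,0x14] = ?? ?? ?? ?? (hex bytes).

MEM[0x17,0x0a,0x1f,0x14] = 32 1c 32 85

  after D0: wrote 2B at 0x1c = 85ed
  after D1: wrote 4B at 0x0d = 1fb4ccb2
  after D2: wrote 4B at 0x07 = ede88c1c
  after D3: wrote 8B at 0x10 = 1fb4ccb285ed6332
query mem[0x17]=0x32, mem[0x0a]=0x1c, mem[0x1f]=0x32, mem[0x14]=0x85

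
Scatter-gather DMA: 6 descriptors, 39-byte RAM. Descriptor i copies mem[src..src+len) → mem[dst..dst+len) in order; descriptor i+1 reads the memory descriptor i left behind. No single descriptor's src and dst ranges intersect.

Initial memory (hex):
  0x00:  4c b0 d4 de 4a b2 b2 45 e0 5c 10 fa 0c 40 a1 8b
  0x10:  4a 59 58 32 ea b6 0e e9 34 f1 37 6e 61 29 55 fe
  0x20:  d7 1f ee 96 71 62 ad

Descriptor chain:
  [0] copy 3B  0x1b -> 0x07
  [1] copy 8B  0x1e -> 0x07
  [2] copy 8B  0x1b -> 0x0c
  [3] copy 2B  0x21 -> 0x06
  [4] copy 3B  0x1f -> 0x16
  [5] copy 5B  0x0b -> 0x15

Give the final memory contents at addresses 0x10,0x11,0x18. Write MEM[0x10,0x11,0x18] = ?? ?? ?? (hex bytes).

#0 dst[0x07+3] := {0x6e,0x61,0x29}
#1 dst[0x07+8] := {0x55,0xfe,0xd7,0x1f,0xee,0x96,0x71,0x62}
#2 dst[0x0c+8] := {0x6e,0x61,0x29,0x55,0xfe,0xd7,0x1f,0xee}
#3 dst[0x06+2] := {0x1f,0xee}
#4 dst[0x16+3] := {0xfe,0xd7,0x1f}
#5 dst[0x15+5] := {0xee,0x6e,0x61,0x29,0x55}
query mem[0x10]=0xfe, mem[0x11]=0xd7, mem[0x18]=0x29

MEM[0x10,0x11,0x18] = fe d7 29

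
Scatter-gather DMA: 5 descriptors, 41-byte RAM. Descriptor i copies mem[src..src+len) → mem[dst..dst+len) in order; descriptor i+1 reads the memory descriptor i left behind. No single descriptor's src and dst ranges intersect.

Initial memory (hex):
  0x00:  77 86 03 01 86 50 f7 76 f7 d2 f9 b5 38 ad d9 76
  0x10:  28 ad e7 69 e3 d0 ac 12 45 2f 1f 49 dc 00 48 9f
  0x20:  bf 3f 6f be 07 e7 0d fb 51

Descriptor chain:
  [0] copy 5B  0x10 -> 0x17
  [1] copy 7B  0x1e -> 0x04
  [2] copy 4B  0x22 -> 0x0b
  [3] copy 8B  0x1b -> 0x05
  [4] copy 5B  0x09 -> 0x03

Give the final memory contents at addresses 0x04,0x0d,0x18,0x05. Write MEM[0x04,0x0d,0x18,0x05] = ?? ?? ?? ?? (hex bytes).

MEM[0x04,0x0d,0x18,0x05] = bf 07 ad 3f

  after D0: wrote 5B at 0x17 = 28ade769e3
  after D1: wrote 7B at 0x04 = 489fbf3f6fbe07
  after D2: wrote 4B at 0x0b = 6fbe07e7
  after D3: wrote 8B at 0x05 = e3dc00489fbf3f6f
  after D4: wrote 5B at 0x03 = 9fbf3f6f07
query mem[0x04]=0xbf, mem[0x0d]=0x07, mem[0x18]=0xad, mem[0x05]=0x3f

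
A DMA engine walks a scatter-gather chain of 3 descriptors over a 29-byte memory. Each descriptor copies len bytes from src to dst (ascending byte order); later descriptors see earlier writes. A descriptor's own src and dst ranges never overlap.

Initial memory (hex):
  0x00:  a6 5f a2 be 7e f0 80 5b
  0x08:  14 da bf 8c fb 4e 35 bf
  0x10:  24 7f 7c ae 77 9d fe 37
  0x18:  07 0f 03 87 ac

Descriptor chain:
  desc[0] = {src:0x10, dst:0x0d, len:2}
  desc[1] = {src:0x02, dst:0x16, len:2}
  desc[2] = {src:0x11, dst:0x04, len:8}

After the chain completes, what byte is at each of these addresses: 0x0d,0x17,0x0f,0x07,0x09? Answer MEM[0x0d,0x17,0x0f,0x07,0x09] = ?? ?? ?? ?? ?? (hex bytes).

MEM[0x0d,0x17,0x0f,0x07,0x09] = 24 be bf 77 a2

[0] 0x10->0x0d len=2 : 24 7f
[1] 0x02->0x16 len=2 : a2 be
[2] 0x11->0x04 len=8 : 7f 7c ae 77 9d a2 be 07
query mem[0x0d]=0x24, mem[0x17]=0xbe, mem[0x0f]=0xbf, mem[0x07]=0x77, mem[0x09]=0xa2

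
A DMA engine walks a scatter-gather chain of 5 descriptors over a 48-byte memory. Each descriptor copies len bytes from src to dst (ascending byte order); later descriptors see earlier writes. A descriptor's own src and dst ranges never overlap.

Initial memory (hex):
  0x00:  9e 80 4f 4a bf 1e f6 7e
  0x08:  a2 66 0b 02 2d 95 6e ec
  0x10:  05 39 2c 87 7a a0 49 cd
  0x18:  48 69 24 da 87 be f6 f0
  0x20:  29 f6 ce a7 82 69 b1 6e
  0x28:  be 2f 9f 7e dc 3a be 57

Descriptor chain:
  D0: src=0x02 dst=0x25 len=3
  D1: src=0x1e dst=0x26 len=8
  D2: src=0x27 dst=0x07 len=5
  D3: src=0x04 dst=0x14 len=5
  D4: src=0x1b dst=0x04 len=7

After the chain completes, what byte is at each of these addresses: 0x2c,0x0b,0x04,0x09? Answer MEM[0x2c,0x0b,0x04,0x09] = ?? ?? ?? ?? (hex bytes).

MEM[0x2c,0x0b,0x04,0x09] = 82 a7 da 29

  after D0: wrote 3B at 0x25 = 4f4abf
  after D1: wrote 8B at 0x26 = f6f029f6cea7824f
  after D2: wrote 5B at 0x07 = f029f6cea7
  after D3: wrote 5B at 0x14 = bf1ef6f029
  after D4: wrote 7B at 0x04 = da87bef6f029f6
query mem[0x2c]=0x82, mem[0x0b]=0xa7, mem[0x04]=0xda, mem[0x09]=0x29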